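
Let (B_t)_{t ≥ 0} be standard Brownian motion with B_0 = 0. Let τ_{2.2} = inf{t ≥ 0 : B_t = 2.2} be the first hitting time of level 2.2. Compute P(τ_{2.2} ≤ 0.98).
P(τ_{2.2} ≤ 0.98) = 2(1 − Φ(2.2/√0.98)) = 2(1 − Φ(2.2223)) ≈ 0.0263

By the reflection principle for standard BM, P(τ_b ≤ t) = 2 · P(B_t ≥ b). Since B_t ~ N(0, t), P(B_t ≥ 2.2) = 1 − Φ(2.2/√t) = 1 − Φ(2.2/√0.98) = 1 − Φ(2.2223) ≈ 0.01313. Doubling: P(τ_{2.2} ≤ 0.98) ≈ 2 · 0.01313 = 0.02626 ≈ 0.0263.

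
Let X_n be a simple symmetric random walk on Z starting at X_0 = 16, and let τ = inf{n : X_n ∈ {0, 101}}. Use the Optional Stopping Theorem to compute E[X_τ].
E[X_τ] = 16

X_n is a martingale and τ is a bounded-mean stopping time (indeed τ is finite a.s. with bounded expectation since the walk is in a bounded region). By the OST, E[X_τ] = E[X_0] = 16. Equivalently: E[X_τ] = 101 · P(hit 101 first) + 0 · P(hit 0 first) = 101 · (16/101) = 16.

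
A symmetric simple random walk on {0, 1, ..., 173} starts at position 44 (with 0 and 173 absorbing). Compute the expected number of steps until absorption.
E[τ | X_0 = 44] = 5676

Let v_k = E[τ | X_0 = k]. Boundary: v_0 = v_173 = 0. Recurrence: v_k = 1 + (v_{k-1} + v_{k+1})/2 for 1 ≤ k ≤ 172. The particular solution to v_k − (v_{k-1} + v_{k+1})/2 = 1 is v_k = −k^2. Adding homogeneous solution A + B k and matching boundaries gives v_k = k (173 − k). Substituting k = 44: v_44 = 44 · 129 = 5676.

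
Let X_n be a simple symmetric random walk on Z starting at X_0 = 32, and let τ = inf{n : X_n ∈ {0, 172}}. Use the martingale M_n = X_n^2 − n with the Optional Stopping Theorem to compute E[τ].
E[τ] = 4480

M_n = X_n^2 − n is a martingale (since E[X_{n+1}^2 | F_n] = X_n^2 + 1). By OST (τ has finite mean in a bounded region), E[M_τ] = E[M_0] = X_0^2 − 0 = 32^2 = 1024. Also E[M_τ] = E[X_τ^2] − E[τ]. The walk exits at 0 or 172, with P(hit 172 first) = 32/172, so E[X_τ^2] = 172^2 · 32/172 + 0 = 5504. Thus E[τ] = E[X_τ^2] − E[M_τ] = 5504 − 1024 = 4480 = 32(172 − 32) = 4480.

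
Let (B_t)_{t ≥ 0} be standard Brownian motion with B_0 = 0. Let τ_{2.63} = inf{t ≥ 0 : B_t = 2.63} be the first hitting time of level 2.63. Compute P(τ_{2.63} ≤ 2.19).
P(τ_{2.63} ≤ 2.19) = 2(1 − Φ(2.63/√2.19)) = 2(1 − Φ(1.7772)) ≈ 0.0755

By the reflection principle for standard BM, P(τ_b ≤ t) = 2 · P(B_t ≥ b). Since B_t ~ N(0, t), P(B_t ≥ 2.63) = 1 − Φ(2.63/√t) = 1 − Φ(2.63/√2.19) = 1 − Φ(1.7772) ≈ 0.03777. Doubling: P(τ_{2.63} ≤ 2.19) ≈ 2 · 0.03777 = 0.07554 ≈ 0.0755.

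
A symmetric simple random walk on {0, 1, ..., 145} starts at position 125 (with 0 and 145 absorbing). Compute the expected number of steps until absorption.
E[τ | X_0 = 125] = 2500

Let v_k = E[τ | X_0 = k]. Boundary: v_0 = v_145 = 0. Recurrence: v_k = 1 + (v_{k-1} + v_{k+1})/2 for 1 ≤ k ≤ 144. The particular solution to v_k − (v_{k-1} + v_{k+1})/2 = 1 is v_k = −k^2. Adding homogeneous solution A + B k and matching boundaries gives v_k = k (145 − k). Substituting k = 125: v_125 = 125 · 20 = 2500.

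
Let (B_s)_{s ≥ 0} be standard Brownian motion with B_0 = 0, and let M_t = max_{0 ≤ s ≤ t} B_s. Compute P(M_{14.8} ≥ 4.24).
P(M_{14.8} ≥ 4.24) = 2·P(B_{14.8} ≥ 4.24) = 2(1 − Φ(4.24/√14.8)) ≈ 0.2704

By the reflection principle for Brownian motion, P(M_t ≥ a) = 2 · P(B_t ≥ a) for a ≥ 0. Since B_t ~ N(0, t), P(B_t ≥ 4.24) = 1 − Φ(4.24/√t) = 1 − Φ(4.24/√14.8) = 1 − Φ(1.1021). So
  P(M_{14.8} ≥ 4.24) = 2(1 − Φ(1.1021)) ≈ 0.2704.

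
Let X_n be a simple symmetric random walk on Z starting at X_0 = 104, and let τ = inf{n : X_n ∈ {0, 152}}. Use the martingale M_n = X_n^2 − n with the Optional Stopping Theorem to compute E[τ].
E[τ] = 4992

M_n = X_n^2 − n is a martingale (since E[X_{n+1}^2 | F_n] = X_n^2 + 1). By OST (τ has finite mean in a bounded region), E[M_τ] = E[M_0] = X_0^2 − 0 = 104^2 = 10816. Also E[M_τ] = E[X_τ^2] − E[τ]. The walk exits at 0 or 152, with P(hit 152 first) = 104/152, so E[X_τ^2] = 152^2 · 104/152 + 0 = 15808. Thus E[τ] = E[X_τ^2] − E[M_τ] = 15808 − 10816 = 4992 = 104(152 − 104) = 4992.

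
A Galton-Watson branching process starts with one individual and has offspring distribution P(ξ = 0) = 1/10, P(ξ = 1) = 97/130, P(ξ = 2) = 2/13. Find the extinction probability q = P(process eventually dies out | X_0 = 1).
q = 13/20

The pgf is f(s) = 1/10 + 97/130·s + 2/13·s². The extinction probability q is the smallest fixed point of f in [0, 1]. Setting s = f(s):
  2/13·s² + (97/130 − 1)·s + 1/10 = 0
  2/13·s² − (1/10 + 2/13)·s + 1/10 = 0
which factors as (s − 1)·(2/13·s − 1/10) = 0, giving roots s = 1 and s = (1/10)/(2/13) = 13/20.
Mean offspring μ = 97/130 + 2·2/13 = 137/130 > 1 (supercritical), so q < 1. The extinction probability is the smaller root: q = (1/10)/(2/13) = 13/20.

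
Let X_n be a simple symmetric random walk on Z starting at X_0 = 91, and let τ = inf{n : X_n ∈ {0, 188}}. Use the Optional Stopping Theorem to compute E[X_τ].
E[X_τ] = 91

X_n is a martingale and τ is a bounded-mean stopping time (indeed τ is finite a.s. with bounded expectation since the walk is in a bounded region). By the OST, E[X_τ] = E[X_0] = 91. Equivalently: E[X_τ] = 188 · P(hit 188 first) + 0 · P(hit 0 first) = 188 · (91/188) = 91.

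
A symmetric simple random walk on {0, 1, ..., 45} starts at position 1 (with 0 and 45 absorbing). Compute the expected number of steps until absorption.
E[τ | X_0 = 1] = 44

Let v_k = E[τ | X_0 = k]. Boundary: v_0 = v_45 = 0. Recurrence: v_k = 1 + (v_{k-1} + v_{k+1})/2 for 1 ≤ k ≤ 44. The particular solution to v_k − (v_{k-1} + v_{k+1})/2 = 1 is v_k = −k^2. Adding homogeneous solution A + B k and matching boundaries gives v_k = k (45 − k). Substituting k = 1: v_1 = 1 · 44 = 44.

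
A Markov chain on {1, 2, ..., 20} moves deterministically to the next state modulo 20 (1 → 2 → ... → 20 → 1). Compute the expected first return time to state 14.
E[T_14 | X_0 = 14] = 20

The chain cycles deterministically, so starting at state 14 it returns in exactly 20 steps. Equivalently, the stationary distribution is uniform π_j = 1/20 for every state j, so by Kac's formula E[T_14] = 1/π_14 = 20.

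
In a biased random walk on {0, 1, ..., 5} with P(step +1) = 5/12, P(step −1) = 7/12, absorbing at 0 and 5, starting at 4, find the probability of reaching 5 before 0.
P(hit 5 before 0) = (1 − (7/5)^4) / (1 − (7/5)^5) = 4440/6841

Let u_k denote P(reach 5 before 0 | start at k). Boundary: u_0 = 0, u_5 = 1. Recurrence: u_k = 5/12·u_{k+1} + 7/12·u_{k-1} for 1 ≤ k ≤ 4. Try u_k = A + B·r^k with r = q/p = (7/12)/(5/12) = 7/5. Substitution satisfies the recurrence; boundary conditions give:
  u_k = (1 − r^k) / (1 − r^N) = (1 − (7/5)^4) / (1 − (7/5)^5) = 4440/6841.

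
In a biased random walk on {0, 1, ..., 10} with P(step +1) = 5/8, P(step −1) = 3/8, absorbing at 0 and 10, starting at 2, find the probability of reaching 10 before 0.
P(hit 10 before 0) = (1 − (3/5)^2) / (1 − (3/5)^10) = 390625/606661

Let u_k denote P(reach 10 before 0 | start at k). Boundary: u_0 = 0, u_10 = 1. Recurrence: u_k = 5/8·u_{k+1} + 3/8·u_{k-1} for 1 ≤ k ≤ 9. Try u_k = A + B·r^k with r = q/p = (3/8)/(5/8) = 3/5. Substitution satisfies the recurrence; boundary conditions give:
  u_k = (1 − r^k) / (1 − r^N) = (1 − (3/5)^2) / (1 − (3/5)^10) = 390625/606661.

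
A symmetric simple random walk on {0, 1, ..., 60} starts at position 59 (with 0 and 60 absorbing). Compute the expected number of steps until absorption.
E[τ | X_0 = 59] = 59

Let v_k = E[τ | X_0 = k]. Boundary: v_0 = v_60 = 0. Recurrence: v_k = 1 + (v_{k-1} + v_{k+1})/2 for 1 ≤ k ≤ 59. The particular solution to v_k − (v_{k-1} + v_{k+1})/2 = 1 is v_k = −k^2. Adding homogeneous solution A + B k and matching boundaries gives v_k = k (60 − k). Substituting k = 59: v_59 = 59 · 1 = 59.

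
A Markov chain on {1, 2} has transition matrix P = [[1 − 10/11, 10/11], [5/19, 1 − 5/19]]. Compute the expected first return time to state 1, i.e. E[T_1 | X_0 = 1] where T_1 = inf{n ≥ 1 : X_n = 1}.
E[T_1 | X_0 = 1] = 1/π_1 = 49/11

For an irreducible recurrent Markov chain with stationary distribution π, E[T_i | X_0 = i] = 1/π_i (Kac's formula). Here π_1 = (5/19)/(10/11 + 5/19) = (5/19)/(245/209) = 11/49, so E[T_1 | X_0 = 1] = 1/π_1 = (10/11 + 5/19)/(5/19) = (245/209)/(5/19) = 49/11.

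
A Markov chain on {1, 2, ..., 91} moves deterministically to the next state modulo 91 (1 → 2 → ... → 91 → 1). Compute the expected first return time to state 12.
E[T_12 | X_0 = 12] = 91

The chain cycles deterministically, so starting at state 12 it returns in exactly 91 steps. Equivalently, the stationary distribution is uniform π_j = 1/91 for every state j, so by Kac's formula E[T_12] = 1/π_12 = 91.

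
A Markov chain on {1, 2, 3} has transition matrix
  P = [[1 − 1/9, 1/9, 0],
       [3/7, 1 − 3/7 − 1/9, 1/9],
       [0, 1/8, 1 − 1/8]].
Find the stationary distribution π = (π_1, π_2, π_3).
π = (243/362, 63/362, 28/181)

This is a birth-death chain on three states, which satisfies detailed balance: π_1 · P_{12} = π_2 · P_{21} and π_2 · P_{23} = π_3 · P_{32}.
From π_1 · 1/9 = π_2 · 3/7: π_2/π_1 = (1/9)/(3/7) = 7/27.
From π_2 · 1/9 = π_3 · 1/8: π_3/π_2 = (1/9)/(1/8) = 8/9.
Take π_1 proportional to 1; then unnormalized π = (1, 7/27, 56/243). Normalize by dividing by the sum 362/243:
  π = (243/362, 63/362, 28/181).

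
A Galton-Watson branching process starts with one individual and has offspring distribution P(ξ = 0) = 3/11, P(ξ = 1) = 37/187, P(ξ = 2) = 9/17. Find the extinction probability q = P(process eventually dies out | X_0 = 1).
q = 17/33

The pgf is f(s) = 3/11 + 37/187·s + 9/17·s². The extinction probability q is the smallest fixed point of f in [0, 1]. Setting s = f(s):
  9/17·s² + (37/187 − 1)·s + 3/11 = 0
  9/17·s² − (3/11 + 9/17)·s + 3/11 = 0
which factors as (s − 1)·(9/17·s − 3/11) = 0, giving roots s = 1 and s = (3/11)/(9/17) = 17/33.
Mean offspring μ = 37/187 + 2·9/17 = 235/187 > 1 (supercritical), so q < 1. The extinction probability is the smaller root: q = (3/11)/(9/17) = 17/33.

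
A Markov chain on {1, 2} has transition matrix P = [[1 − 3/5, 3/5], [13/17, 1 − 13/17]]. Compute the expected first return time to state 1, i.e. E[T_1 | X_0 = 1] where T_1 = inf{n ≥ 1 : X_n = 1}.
E[T_1 | X_0 = 1] = 1/π_1 = 116/65

For an irreducible recurrent Markov chain with stationary distribution π, E[T_i | X_0 = i] = 1/π_i (Kac's formula). Here π_1 = (13/17)/(3/5 + 13/17) = (13/17)/(116/85) = 65/116, so E[T_1 | X_0 = 1] = 1/π_1 = (3/5 + 13/17)/(13/17) = (116/85)/(13/17) = 116/65.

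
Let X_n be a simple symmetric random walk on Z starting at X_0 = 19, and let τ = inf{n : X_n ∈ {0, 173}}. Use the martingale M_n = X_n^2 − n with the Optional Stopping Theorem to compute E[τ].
E[τ] = 2926

M_n = X_n^2 − n is a martingale (since E[X_{n+1}^2 | F_n] = X_n^2 + 1). By OST (τ has finite mean in a bounded region), E[M_τ] = E[M_0] = X_0^2 − 0 = 19^2 = 361. Also E[M_τ] = E[X_τ^2] − E[τ]. The walk exits at 0 or 173, with P(hit 173 first) = 19/173, so E[X_τ^2] = 173^2 · 19/173 + 0 = 3287. Thus E[τ] = E[X_τ^2] − E[M_τ] = 3287 − 361 = 2926 = 19(173 − 19) = 2926.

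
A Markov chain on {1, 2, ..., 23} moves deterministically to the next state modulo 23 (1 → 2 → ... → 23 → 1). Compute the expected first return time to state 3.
E[T_3 | X_0 = 3] = 23

The chain cycles deterministically, so starting at state 3 it returns in exactly 23 steps. Equivalently, the stationary distribution is uniform π_j = 1/23 for every state j, so by Kac's formula E[T_3] = 1/π_3 = 23.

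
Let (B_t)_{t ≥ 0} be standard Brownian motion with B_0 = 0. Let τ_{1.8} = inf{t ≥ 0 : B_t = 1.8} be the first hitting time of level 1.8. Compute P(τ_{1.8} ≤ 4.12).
P(τ_{1.8} ≤ 4.12) = 2(1 − Φ(1.8/√4.12)) = 2(1 − Φ(0.8868)) ≈ 0.3752

By the reflection principle for standard BM, P(τ_b ≤ t) = 2 · P(B_t ≥ b). Since B_t ~ N(0, t), P(B_t ≥ 1.8) = 1 − Φ(1.8/√t) = 1 − Φ(1.8/√4.12) = 1 − Φ(0.8868) ≈ 0.18759. Doubling: P(τ_{1.8} ≤ 4.12) ≈ 2 · 0.18759 = 0.37518 ≈ 0.3752.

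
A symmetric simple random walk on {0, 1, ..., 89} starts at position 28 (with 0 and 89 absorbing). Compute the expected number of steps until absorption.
E[τ | X_0 = 28] = 1708

Let v_k = E[τ | X_0 = k]. Boundary: v_0 = v_89 = 0. Recurrence: v_k = 1 + (v_{k-1} + v_{k+1})/2 for 1 ≤ k ≤ 88. The particular solution to v_k − (v_{k-1} + v_{k+1})/2 = 1 is v_k = −k^2. Adding homogeneous solution A + B k and matching boundaries gives v_k = k (89 − k). Substituting k = 28: v_28 = 28 · 61 = 1708.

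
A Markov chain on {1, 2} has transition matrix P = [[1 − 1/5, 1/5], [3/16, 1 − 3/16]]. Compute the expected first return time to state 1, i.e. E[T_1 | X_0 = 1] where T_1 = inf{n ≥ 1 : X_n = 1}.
E[T_1 | X_0 = 1] = 1/π_1 = 31/15

For an irreducible recurrent Markov chain with stationary distribution π, E[T_i | X_0 = i] = 1/π_i (Kac's formula). Here π_1 = (3/16)/(1/5 + 3/16) = (3/16)/(31/80) = 15/31, so E[T_1 | X_0 = 1] = 1/π_1 = (1/5 + 3/16)/(3/16) = (31/80)/(3/16) = 31/15.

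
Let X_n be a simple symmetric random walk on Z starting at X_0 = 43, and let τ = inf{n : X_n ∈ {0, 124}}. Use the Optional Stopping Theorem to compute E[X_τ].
E[X_τ] = 43

X_n is a martingale and τ is a bounded-mean stopping time (indeed τ is finite a.s. with bounded expectation since the walk is in a bounded region). By the OST, E[X_τ] = E[X_0] = 43. Equivalently: E[X_τ] = 124 · P(hit 124 first) + 0 · P(hit 0 first) = 124 · (43/124) = 43.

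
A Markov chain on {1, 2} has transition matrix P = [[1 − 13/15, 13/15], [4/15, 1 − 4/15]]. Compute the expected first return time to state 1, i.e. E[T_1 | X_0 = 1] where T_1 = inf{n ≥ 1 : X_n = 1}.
E[T_1 | X_0 = 1] = 1/π_1 = 17/4

For an irreducible recurrent Markov chain with stationary distribution π, E[T_i | X_0 = i] = 1/π_i (Kac's formula). Here π_1 = (4/15)/(13/15 + 4/15) = (4/15)/(17/15) = 4/17, so E[T_1 | X_0 = 1] = 1/π_1 = (13/15 + 4/15)/(4/15) = (17/15)/(4/15) = 17/4.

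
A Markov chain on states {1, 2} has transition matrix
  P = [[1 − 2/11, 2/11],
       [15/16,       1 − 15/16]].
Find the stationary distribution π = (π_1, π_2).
π_1 = 165/197, π_2 = 32/197

Solve πP = π with π_1 + π_2 = 1. From πP = π: π_1 · (1 − 2/11) + π_2 · 15/16 = π_1 ⇒ π_2 · 15/16 = π_1 · 2/11 ⇒ π_2/π_1 = (2/11)/(15/16) = 32/165. Together with π_1 + π_2 = 1:
  π_1 = (15/16)/(2/11 + 15/16) = (15/16)/(197/176) = 165/197,
  π_2 = (2/11)/(2/11 + 15/16) = (2/11)/(197/176) = 32/197.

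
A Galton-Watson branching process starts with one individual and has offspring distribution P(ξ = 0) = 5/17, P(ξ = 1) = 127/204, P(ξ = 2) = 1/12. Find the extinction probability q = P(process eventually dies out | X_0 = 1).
q = 1

Mean offspring μ = 0·5/17 + 1·127/204 + 2·1/12 = 161/204 ≤ 1. For μ ≤ 1 with offspring not concentrated at 1, the Galton-Watson process goes extinct almost surely, so q = 1.
(Algebraic check: The pgf is f(s) = 5/17 + 127/204·s + 1/12·s². The extinction probability q is the smallest fixed point of f in [0, 1]. Setting s = f(s):
  1/12·s² + (127/204 − 1)·s + 5/17 = 0
  1/12·s² − (5/17 + 1/12)·s + 5/17 = 0
which factors as (s − 1)·(1/12·s − 5/17) = 0, giving roots s = 1 and s = (5/17)/(1/12) = 60/17. Since 60/17 ≥ 1, the smallest root in [0, 1] is s = 1.)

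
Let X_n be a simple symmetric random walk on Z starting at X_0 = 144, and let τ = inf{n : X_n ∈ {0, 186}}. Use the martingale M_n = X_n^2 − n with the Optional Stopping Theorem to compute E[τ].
E[τ] = 6048

M_n = X_n^2 − n is a martingale (since E[X_{n+1}^2 | F_n] = X_n^2 + 1). By OST (τ has finite mean in a bounded region), E[M_τ] = E[M_0] = X_0^2 − 0 = 144^2 = 20736. Also E[M_τ] = E[X_τ^2] − E[τ]. The walk exits at 0 or 186, with P(hit 186 first) = 144/186, so E[X_τ^2] = 186^2 · 144/186 + 0 = 26784. Thus E[τ] = E[X_τ^2] − E[M_τ] = 26784 − 20736 = 6048 = 144(186 − 144) = 6048.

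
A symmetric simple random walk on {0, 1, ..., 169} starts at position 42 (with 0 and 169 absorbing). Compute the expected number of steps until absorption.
E[τ | X_0 = 42] = 5334

Let v_k = E[τ | X_0 = k]. Boundary: v_0 = v_169 = 0. Recurrence: v_k = 1 + (v_{k-1} + v_{k+1})/2 for 1 ≤ k ≤ 168. The particular solution to v_k − (v_{k-1} + v_{k+1})/2 = 1 is v_k = −k^2. Adding homogeneous solution A + B k and matching boundaries gives v_k = k (169 − k). Substituting k = 42: v_42 = 42 · 127 = 5334.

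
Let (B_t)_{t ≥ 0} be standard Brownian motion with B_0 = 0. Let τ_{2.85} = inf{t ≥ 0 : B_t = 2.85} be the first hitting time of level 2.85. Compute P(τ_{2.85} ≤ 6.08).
P(τ_{2.85} ≤ 6.08) = 2(1 − Φ(2.85/√6.08)) = 2(1 − Φ(1.1558)) ≈ 0.2478

By the reflection principle for standard BM, P(τ_b ≤ t) = 2 · P(B_t ≥ b). Since B_t ~ N(0, t), P(B_t ≥ 2.85) = 1 − Φ(2.85/√t) = 1 − Φ(2.85/√6.08) = 1 − Φ(1.1558) ≈ 0.12388. Doubling: P(τ_{2.85} ≤ 6.08) ≈ 2 · 0.12388 = 0.24776 ≈ 0.2478.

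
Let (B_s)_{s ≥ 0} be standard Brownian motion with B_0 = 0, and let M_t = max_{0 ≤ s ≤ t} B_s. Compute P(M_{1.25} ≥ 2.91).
P(M_{1.25} ≥ 2.91) = 2·P(B_{1.25} ≥ 2.91) = 2(1 − Φ(2.91/√1.25)) ≈ 0.0092

By the reflection principle for Brownian motion, P(M_t ≥ a) = 2 · P(B_t ≥ a) for a ≥ 0. Since B_t ~ N(0, t), P(B_t ≥ 2.91) = 1 − Φ(2.91/√t) = 1 − Φ(2.91/√1.25) = 1 − Φ(2.6028). So
  P(M_{1.25} ≥ 2.91) = 2(1 − Φ(2.6028)) ≈ 0.0092.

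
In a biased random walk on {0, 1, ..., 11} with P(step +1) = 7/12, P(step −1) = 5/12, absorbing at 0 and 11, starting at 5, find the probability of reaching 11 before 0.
P(hit 11 before 0) = (1 − (5/7)^5) / (1 − (5/7)^11) = 804836809/964249309

Let u_k denote P(reach 11 before 0 | start at k). Boundary: u_0 = 0, u_11 = 1. Recurrence: u_k = 7/12·u_{k+1} + 5/12·u_{k-1} for 1 ≤ k ≤ 10. Try u_k = A + B·r^k with r = q/p = (5/12)/(7/12) = 5/7. Substitution satisfies the recurrence; boundary conditions give:
  u_k = (1 − r^k) / (1 − r^N) = (1 − (5/7)^5) / (1 − (5/7)^11) = 804836809/964249309.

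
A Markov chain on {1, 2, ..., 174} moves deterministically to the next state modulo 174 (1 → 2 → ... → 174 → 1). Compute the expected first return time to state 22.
E[T_22 | X_0 = 22] = 174

The chain cycles deterministically, so starting at state 22 it returns in exactly 174 steps. Equivalently, the stationary distribution is uniform π_j = 1/174 for every state j, so by Kac's formula E[T_22] = 1/π_22 = 174.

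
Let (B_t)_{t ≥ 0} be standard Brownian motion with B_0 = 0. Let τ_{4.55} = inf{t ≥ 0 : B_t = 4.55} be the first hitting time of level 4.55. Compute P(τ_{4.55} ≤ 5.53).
P(τ_{4.55} ≤ 5.53) = 2(1 − Φ(4.55/√5.53)) = 2(1 − Φ(1.9349)) ≈ 0.0530

By the reflection principle for standard BM, P(τ_b ≤ t) = 2 · P(B_t ≥ b). Since B_t ~ N(0, t), P(B_t ≥ 4.55) = 1 − Φ(4.55/√t) = 1 − Φ(4.55/√5.53) = 1 − Φ(1.9349) ≈ 0.02650. Doubling: P(τ_{4.55} ≤ 5.53) ≈ 2 · 0.02650 = 0.05300 ≈ 0.0530.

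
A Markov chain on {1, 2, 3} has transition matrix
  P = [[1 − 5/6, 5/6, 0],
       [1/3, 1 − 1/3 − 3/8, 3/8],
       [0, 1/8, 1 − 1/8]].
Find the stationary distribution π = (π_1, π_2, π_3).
π = (1/11, 5/22, 15/22)

This is a birth-death chain on three states, which satisfies detailed balance: π_1 · P_{12} = π_2 · P_{21} and π_2 · P_{23} = π_3 · P_{32}.
From π_1 · 5/6 = π_2 · 1/3: π_2/π_1 = (5/6)/(1/3) = 5/2.
From π_2 · 3/8 = π_3 · 1/8: π_3/π_2 = (3/8)/(1/8) = 3.
Take π_1 proportional to 1; then unnormalized π = (1, 5/2, 15/2). Normalize by dividing by the sum 11:
  π = (1/11, 5/22, 15/22).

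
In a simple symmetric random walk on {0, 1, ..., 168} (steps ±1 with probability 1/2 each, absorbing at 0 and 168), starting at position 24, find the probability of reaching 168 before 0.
P(hit 168 before 0) = 24/168 = 1/7

Let u_k = P(hit 168 before 0 | start at k). Then u_0 = 0, u_168 = 1, and u_k = u_{k-1}/2 + u_{k+1}/2 for 1 ≤ k ≤ 167. This harmonic recurrence is solved by u_k = k/168, giving u_24 = 24/168 = 1/7.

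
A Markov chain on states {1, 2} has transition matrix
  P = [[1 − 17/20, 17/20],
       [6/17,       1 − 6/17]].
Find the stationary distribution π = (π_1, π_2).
π_1 = 120/409, π_2 = 289/409

Solve πP = π with π_1 + π_2 = 1. From πP = π: π_1 · (1 − 17/20) + π_2 · 6/17 = π_1 ⇒ π_2 · 6/17 = π_1 · 17/20 ⇒ π_2/π_1 = (17/20)/(6/17) = 289/120. Together with π_1 + π_2 = 1:
  π_1 = (6/17)/(17/20 + 6/17) = (6/17)/(409/340) = 120/409,
  π_2 = (17/20)/(17/20 + 6/17) = (17/20)/(409/340) = 289/409.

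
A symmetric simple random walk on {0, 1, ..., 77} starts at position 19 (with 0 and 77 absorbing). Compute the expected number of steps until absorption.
E[τ | X_0 = 19] = 1102

Let v_k = E[τ | X_0 = k]. Boundary: v_0 = v_77 = 0. Recurrence: v_k = 1 + (v_{k-1} + v_{k+1})/2 for 1 ≤ k ≤ 76. The particular solution to v_k − (v_{k-1} + v_{k+1})/2 = 1 is v_k = −k^2. Adding homogeneous solution A + B k and matching boundaries gives v_k = k (77 − k). Substituting k = 19: v_19 = 19 · 58 = 1102.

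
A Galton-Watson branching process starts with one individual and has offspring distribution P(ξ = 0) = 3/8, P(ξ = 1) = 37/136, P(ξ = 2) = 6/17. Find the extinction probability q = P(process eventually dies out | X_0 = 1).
q = 1

Mean offspring μ = 0·3/8 + 1·37/136 + 2·6/17 = 133/136 ≤ 1. For μ ≤ 1 with offspring not concentrated at 1, the Galton-Watson process goes extinct almost surely, so q = 1.
(Algebraic check: The pgf is f(s) = 3/8 + 37/136·s + 6/17·s². The extinction probability q is the smallest fixed point of f in [0, 1]. Setting s = f(s):
  6/17·s² + (37/136 − 1)·s + 3/8 = 0
  6/17·s² − (3/8 + 6/17)·s + 3/8 = 0
which factors as (s − 1)·(6/17·s − 3/8) = 0, giving roots s = 1 and s = (3/8)/(6/17) = 17/16. Since 17/16 ≥ 1, the smallest root in [0, 1] is s = 1.)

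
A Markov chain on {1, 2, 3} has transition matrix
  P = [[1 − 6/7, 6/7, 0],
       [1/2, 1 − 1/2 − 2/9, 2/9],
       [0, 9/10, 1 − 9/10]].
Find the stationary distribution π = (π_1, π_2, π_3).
π = (189/593, 324/593, 80/593)

This is a birth-death chain on three states, which satisfies detailed balance: π_1 · P_{12} = π_2 · P_{21} and π_2 · P_{23} = π_3 · P_{32}.
From π_1 · 6/7 = π_2 · 1/2: π_2/π_1 = (6/7)/(1/2) = 12/7.
From π_2 · 2/9 = π_3 · 9/10: π_3/π_2 = (2/9)/(9/10) = 20/81.
Take π_1 proportional to 1; then unnormalized π = (1, 12/7, 80/189). Normalize by dividing by the sum 593/189:
  π = (189/593, 324/593, 80/593).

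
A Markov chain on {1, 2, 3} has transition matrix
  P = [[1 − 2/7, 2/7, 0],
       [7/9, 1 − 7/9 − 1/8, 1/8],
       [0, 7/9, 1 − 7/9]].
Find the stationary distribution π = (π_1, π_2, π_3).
π = (1372/1957, 504/1957, 81/1957)

This is a birth-death chain on three states, which satisfies detailed balance: π_1 · P_{12} = π_2 · P_{21} and π_2 · P_{23} = π_3 · P_{32}.
From π_1 · 2/7 = π_2 · 7/9: π_2/π_1 = (2/7)/(7/9) = 18/49.
From π_2 · 1/8 = π_3 · 7/9: π_3/π_2 = (1/8)/(7/9) = 9/56.
Take π_1 proportional to 1; then unnormalized π = (1, 18/49, 81/1372). Normalize by dividing by the sum 1957/1372:
  π = (1372/1957, 504/1957, 81/1957).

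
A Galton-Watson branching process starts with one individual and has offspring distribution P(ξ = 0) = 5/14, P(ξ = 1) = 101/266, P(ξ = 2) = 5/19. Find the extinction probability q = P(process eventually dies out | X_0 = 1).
q = 1

Mean offspring μ = 0·5/14 + 1·101/266 + 2·5/19 = 241/266 ≤ 1. For μ ≤ 1 with offspring not concentrated at 1, the Galton-Watson process goes extinct almost surely, so q = 1.
(Algebraic check: The pgf is f(s) = 5/14 + 101/266·s + 5/19·s². The extinction probability q is the smallest fixed point of f in [0, 1]. Setting s = f(s):
  5/19·s² + (101/266 − 1)·s + 5/14 = 0
  5/19·s² − (5/14 + 5/19)·s + 5/14 = 0
which factors as (s − 1)·(5/19·s − 5/14) = 0, giving roots s = 1 and s = (5/14)/(5/19) = 19/14. Since 19/14 ≥ 1, the smallest root in [0, 1] is s = 1.)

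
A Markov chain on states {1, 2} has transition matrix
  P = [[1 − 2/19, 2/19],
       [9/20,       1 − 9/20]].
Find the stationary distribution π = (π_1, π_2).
π_1 = 171/211, π_2 = 40/211

Solve πP = π with π_1 + π_2 = 1. From πP = π: π_1 · (1 − 2/19) + π_2 · 9/20 = π_1 ⇒ π_2 · 9/20 = π_1 · 2/19 ⇒ π_2/π_1 = (2/19)/(9/20) = 40/171. Together with π_1 + π_2 = 1:
  π_1 = (9/20)/(2/19 + 9/20) = (9/20)/(211/380) = 171/211,
  π_2 = (2/19)/(2/19 + 9/20) = (2/19)/(211/380) = 40/211.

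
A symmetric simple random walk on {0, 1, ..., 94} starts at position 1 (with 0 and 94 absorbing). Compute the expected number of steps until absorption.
E[τ | X_0 = 1] = 93

Let v_k = E[τ | X_0 = k]. Boundary: v_0 = v_94 = 0. Recurrence: v_k = 1 + (v_{k-1} + v_{k+1})/2 for 1 ≤ k ≤ 93. The particular solution to v_k − (v_{k-1} + v_{k+1})/2 = 1 is v_k = −k^2. Adding homogeneous solution A + B k and matching boundaries gives v_k = k (94 − k). Substituting k = 1: v_1 = 1 · 93 = 93.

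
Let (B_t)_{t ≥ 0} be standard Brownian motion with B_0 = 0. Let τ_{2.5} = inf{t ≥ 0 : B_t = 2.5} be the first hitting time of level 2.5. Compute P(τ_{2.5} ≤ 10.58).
P(τ_{2.5} ≤ 10.58) = 2(1 − Φ(2.5/√10.58)) = 2(1 − Φ(0.7686)) ≈ 0.4421

By the reflection principle for standard BM, P(τ_b ≤ t) = 2 · P(B_t ≥ b). Since B_t ~ N(0, t), P(B_t ≥ 2.5) = 1 − Φ(2.5/√t) = 1 − Φ(2.5/√10.58) = 1 − Φ(0.7686) ≈ 0.22107. Doubling: P(τ_{2.5} ≤ 10.58) ≈ 2 · 0.22107 = 0.44214 ≈ 0.4421.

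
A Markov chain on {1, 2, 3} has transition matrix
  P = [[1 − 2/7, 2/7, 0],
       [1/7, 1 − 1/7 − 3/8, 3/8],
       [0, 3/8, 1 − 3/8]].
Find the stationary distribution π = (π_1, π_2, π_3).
π = (1/5, 2/5, 2/5)

This is a birth-death chain on three states, which satisfies detailed balance: π_1 · P_{12} = π_2 · P_{21} and π_2 · P_{23} = π_3 · P_{32}.
From π_1 · 2/7 = π_2 · 1/7: π_2/π_1 = (2/7)/(1/7) = 2.
From π_2 · 3/8 = π_3 · 3/8: π_3/π_2 = (3/8)/(3/8) = 1.
Take π_1 proportional to 1; then unnormalized π = (1, 2, 2). Normalize by dividing by the sum 5:
  π = (1/5, 2/5, 2/5).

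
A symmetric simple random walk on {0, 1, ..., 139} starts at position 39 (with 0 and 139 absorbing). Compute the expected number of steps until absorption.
E[τ | X_0 = 39] = 3900

Let v_k = E[τ | X_0 = k]. Boundary: v_0 = v_139 = 0. Recurrence: v_k = 1 + (v_{k-1} + v_{k+1})/2 for 1 ≤ k ≤ 138. The particular solution to v_k − (v_{k-1} + v_{k+1})/2 = 1 is v_k = −k^2. Adding homogeneous solution A + B k and matching boundaries gives v_k = k (139 − k). Substituting k = 39: v_39 = 39 · 100 = 3900.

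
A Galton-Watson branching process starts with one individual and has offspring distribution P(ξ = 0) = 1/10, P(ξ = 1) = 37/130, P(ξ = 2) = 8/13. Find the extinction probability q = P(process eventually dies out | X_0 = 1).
q = 13/80

The pgf is f(s) = 1/10 + 37/130·s + 8/13·s². The extinction probability q is the smallest fixed point of f in [0, 1]. Setting s = f(s):
  8/13·s² + (37/130 − 1)·s + 1/10 = 0
  8/13·s² − (1/10 + 8/13)·s + 1/10 = 0
which factors as (s − 1)·(8/13·s − 1/10) = 0, giving roots s = 1 and s = (1/10)/(8/13) = 13/80.
Mean offspring μ = 37/130 + 2·8/13 = 197/130 > 1 (supercritical), so q < 1. The extinction probability is the smaller root: q = (1/10)/(8/13) = 13/80.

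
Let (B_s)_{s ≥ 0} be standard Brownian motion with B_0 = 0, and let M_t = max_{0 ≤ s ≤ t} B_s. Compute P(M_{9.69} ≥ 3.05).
P(M_{9.69} ≥ 3.05) = 2·P(B_{9.69} ≥ 3.05) = 2(1 − Φ(3.05/√9.69)) ≈ 0.3272

By the reflection principle for Brownian motion, P(M_t ≥ a) = 2 · P(B_t ≥ a) for a ≥ 0. Since B_t ~ N(0, t), P(B_t ≥ 3.05) = 1 − Φ(3.05/√t) = 1 − Φ(3.05/√9.69) = 1 − Φ(0.9798). So
  P(M_{9.69} ≥ 3.05) = 2(1 − Φ(0.9798)) ≈ 0.3272.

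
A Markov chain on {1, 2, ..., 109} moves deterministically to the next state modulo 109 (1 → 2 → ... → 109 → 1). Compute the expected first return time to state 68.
E[T_68 | X_0 = 68] = 109

The chain cycles deterministically, so starting at state 68 it returns in exactly 109 steps. Equivalently, the stationary distribution is uniform π_j = 1/109 for every state j, so by Kac's formula E[T_68] = 1/π_68 = 109.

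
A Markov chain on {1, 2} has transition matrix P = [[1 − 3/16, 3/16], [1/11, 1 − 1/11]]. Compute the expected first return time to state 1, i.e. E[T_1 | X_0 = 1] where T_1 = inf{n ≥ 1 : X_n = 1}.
E[T_1 | X_0 = 1] = 1/π_1 = 49/16

For an irreducible recurrent Markov chain with stationary distribution π, E[T_i | X_0 = i] = 1/π_i (Kac's formula). Here π_1 = (1/11)/(3/16 + 1/11) = (1/11)/(49/176) = 16/49, so E[T_1 | X_0 = 1] = 1/π_1 = (3/16 + 1/11)/(1/11) = (49/176)/(1/11) = 49/16.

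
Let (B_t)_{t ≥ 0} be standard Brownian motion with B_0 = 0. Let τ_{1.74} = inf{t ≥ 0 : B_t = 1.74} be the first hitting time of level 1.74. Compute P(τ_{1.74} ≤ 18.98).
P(τ_{1.74} ≤ 18.98) = 2(1 − Φ(1.74/√18.98)) = 2(1 − Φ(0.3994)) ≈ 0.6896

By the reflection principle for standard BM, P(τ_b ≤ t) = 2 · P(B_t ≥ b). Since B_t ~ N(0, t), P(B_t ≥ 1.74) = 1 − Φ(1.74/√t) = 1 − Φ(1.74/√18.98) = 1 − Φ(0.3994) ≈ 0.34480. Doubling: P(τ_{1.74} ≤ 18.98) ≈ 2 · 0.34480 = 0.68960 ≈ 0.6896.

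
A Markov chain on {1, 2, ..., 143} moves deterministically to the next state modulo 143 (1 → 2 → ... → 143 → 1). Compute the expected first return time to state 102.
E[T_102 | X_0 = 102] = 143

The chain cycles deterministically, so starting at state 102 it returns in exactly 143 steps. Equivalently, the stationary distribution is uniform π_j = 1/143 for every state j, so by Kac's formula E[T_102] = 1/π_102 = 143.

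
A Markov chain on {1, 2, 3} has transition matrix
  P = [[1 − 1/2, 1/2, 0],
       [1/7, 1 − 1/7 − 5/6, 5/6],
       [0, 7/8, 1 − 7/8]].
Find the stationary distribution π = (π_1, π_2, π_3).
π = (6/47, 21/47, 20/47)

This is a birth-death chain on three states, which satisfies detailed balance: π_1 · P_{12} = π_2 · P_{21} and π_2 · P_{23} = π_3 · P_{32}.
From π_1 · 1/2 = π_2 · 1/7: π_2/π_1 = (1/2)/(1/7) = 7/2.
From π_2 · 5/6 = π_3 · 7/8: π_3/π_2 = (5/6)/(7/8) = 20/21.
Take π_1 proportional to 1; then unnormalized π = (1, 7/2, 10/3). Normalize by dividing by the sum 47/6:
  π = (6/47, 21/47, 20/47).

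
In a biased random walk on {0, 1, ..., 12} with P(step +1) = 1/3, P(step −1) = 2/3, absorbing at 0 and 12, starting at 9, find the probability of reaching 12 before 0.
P(hit 12 before 0) = (1 − (2)^9) / (1 − (2)^12) = 73/585

Let u_k denote P(reach 12 before 0 | start at k). Boundary: u_0 = 0, u_12 = 1. Recurrence: u_k = 1/3·u_{k+1} + 2/3·u_{k-1} for 1 ≤ k ≤ 11. Try u_k = A + B·r^k with r = q/p = (2/3)/(1/3) = 2. Substitution satisfies the recurrence; boundary conditions give:
  u_k = (1 − r^k) / (1 − r^N) = (1 − (2)^9) / (1 − (2)^12) = 73/585.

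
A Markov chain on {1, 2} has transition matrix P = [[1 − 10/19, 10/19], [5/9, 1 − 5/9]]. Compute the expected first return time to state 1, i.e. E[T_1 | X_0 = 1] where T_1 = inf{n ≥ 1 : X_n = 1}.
E[T_1 | X_0 = 1] = 1/π_1 = 37/19

For an irreducible recurrent Markov chain with stationary distribution π, E[T_i | X_0 = i] = 1/π_i (Kac's formula). Here π_1 = (5/9)/(10/19 + 5/9) = (5/9)/(185/171) = 19/37, so E[T_1 | X_0 = 1] = 1/π_1 = (10/19 + 5/9)/(5/9) = (185/171)/(5/9) = 37/19.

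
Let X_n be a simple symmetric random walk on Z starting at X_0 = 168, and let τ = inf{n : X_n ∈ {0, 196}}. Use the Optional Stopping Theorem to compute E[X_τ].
E[X_τ] = 168

X_n is a martingale and τ is a bounded-mean stopping time (indeed τ is finite a.s. with bounded expectation since the walk is in a bounded region). By the OST, E[X_τ] = E[X_0] = 168. Equivalently: E[X_τ] = 196 · P(hit 196 first) + 0 · P(hit 0 first) = 196 · (168/196) = 168.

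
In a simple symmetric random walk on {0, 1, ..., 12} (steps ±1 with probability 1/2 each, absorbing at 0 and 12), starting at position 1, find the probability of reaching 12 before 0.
P(hit 12 before 0) = 1/12

Let u_k = P(hit 12 before 0 | start at k). Then u_0 = 0, u_12 = 1, and u_k = u_{k-1}/2 + u_{k+1}/2 for 1 ≤ k ≤ 11. This harmonic recurrence is solved by u_k = k/12, giving u_1 = 1/12.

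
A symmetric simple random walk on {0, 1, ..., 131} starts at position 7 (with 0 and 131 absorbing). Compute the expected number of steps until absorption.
E[τ | X_0 = 7] = 868

Let v_k = E[τ | X_0 = k]. Boundary: v_0 = v_131 = 0. Recurrence: v_k = 1 + (v_{k-1} + v_{k+1})/2 for 1 ≤ k ≤ 130. The particular solution to v_k − (v_{k-1} + v_{k+1})/2 = 1 is v_k = −k^2. Adding homogeneous solution A + B k and matching boundaries gives v_k = k (131 − k). Substituting k = 7: v_7 = 7 · 124 = 868.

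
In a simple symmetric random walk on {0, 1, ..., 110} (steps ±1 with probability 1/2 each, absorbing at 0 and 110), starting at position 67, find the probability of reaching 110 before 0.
P(hit 110 before 0) = 67/110

Let u_k = P(hit 110 before 0 | start at k). Then u_0 = 0, u_110 = 1, and u_k = u_{k-1}/2 + u_{k+1}/2 for 1 ≤ k ≤ 109. This harmonic recurrence is solved by u_k = k/110, giving u_67 = 67/110.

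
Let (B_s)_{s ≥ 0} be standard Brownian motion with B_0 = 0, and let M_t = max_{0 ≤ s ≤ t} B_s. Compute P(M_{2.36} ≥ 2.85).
P(M_{2.36} ≥ 2.85) = 2·P(B_{2.36} ≥ 2.85) = 2(1 − Φ(2.85/√2.36)) ≈ 0.0636

By the reflection principle for Brownian motion, P(M_t ≥ a) = 2 · P(B_t ≥ a) for a ≥ 0. Since B_t ~ N(0, t), P(B_t ≥ 2.85) = 1 − Φ(2.85/√t) = 1 − Φ(2.85/√2.36) = 1 − Φ(1.8552). So
  P(M_{2.36} ≥ 2.85) = 2(1 − Φ(1.8552)) ≈ 0.0636.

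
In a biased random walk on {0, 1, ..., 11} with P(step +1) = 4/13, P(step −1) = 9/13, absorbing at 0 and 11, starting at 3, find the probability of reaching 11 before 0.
P(hit 11 before 0) = (1 − (9/4)^3) / (1 − (9/4)^11) = 8716288/6275373061

Let u_k denote P(reach 11 before 0 | start at k). Boundary: u_0 = 0, u_11 = 1. Recurrence: u_k = 4/13·u_{k+1} + 9/13·u_{k-1} for 1 ≤ k ≤ 10. Try u_k = A + B·r^k with r = q/p = (9/13)/(4/13) = 9/4. Substitution satisfies the recurrence; boundary conditions give:
  u_k = (1 − r^k) / (1 − r^N) = (1 − (9/4)^3) / (1 − (9/4)^11) = 8716288/6275373061.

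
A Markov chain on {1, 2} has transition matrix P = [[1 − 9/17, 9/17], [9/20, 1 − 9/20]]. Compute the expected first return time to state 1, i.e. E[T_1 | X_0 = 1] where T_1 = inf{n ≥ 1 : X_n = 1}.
E[T_1 | X_0 = 1] = 1/π_1 = 37/17

For an irreducible recurrent Markov chain with stationary distribution π, E[T_i | X_0 = i] = 1/π_i (Kac's formula). Here π_1 = (9/20)/(9/17 + 9/20) = (9/20)/(333/340) = 17/37, so E[T_1 | X_0 = 1] = 1/π_1 = (9/17 + 9/20)/(9/20) = (333/340)/(9/20) = 37/17.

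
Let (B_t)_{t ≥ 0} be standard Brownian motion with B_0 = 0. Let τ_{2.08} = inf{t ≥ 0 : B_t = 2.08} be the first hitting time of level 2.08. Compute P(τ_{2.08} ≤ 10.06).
P(τ_{2.08} ≤ 10.06) = 2(1 − Φ(2.08/√10.06)) = 2(1 − Φ(0.6558)) ≈ 0.5120

By the reflection principle for standard BM, P(τ_b ≤ t) = 2 · P(B_t ≥ b). Since B_t ~ N(0, t), P(B_t ≥ 2.08) = 1 − Φ(2.08/√t) = 1 − Φ(2.08/√10.06) = 1 − Φ(0.6558) ≈ 0.25598. Doubling: P(τ_{2.08} ≤ 10.06) ≈ 2 · 0.25598 = 0.51196 ≈ 0.5120.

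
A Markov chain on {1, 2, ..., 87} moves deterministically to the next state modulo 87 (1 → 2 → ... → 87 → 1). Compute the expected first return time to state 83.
E[T_83 | X_0 = 83] = 87

The chain cycles deterministically, so starting at state 83 it returns in exactly 87 steps. Equivalently, the stationary distribution is uniform π_j = 1/87 for every state j, so by Kac's formula E[T_83] = 1/π_83 = 87.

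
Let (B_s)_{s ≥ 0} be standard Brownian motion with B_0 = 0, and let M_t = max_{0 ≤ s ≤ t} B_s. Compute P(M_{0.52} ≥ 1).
P(M_{0.52} ≥ 1) = 2·P(B_{0.52} ≥ 1) = 2(1 − Φ(1/√0.52)) ≈ 0.1655

By the reflection principle for Brownian motion, P(M_t ≥ a) = 2 · P(B_t ≥ a) for a ≥ 0. Since B_t ~ N(0, t), P(B_t ≥ 1) = 1 − Φ(1/√t) = 1 − Φ(1/√0.52) = 1 − Φ(1.3868). So
  P(M_{0.52} ≥ 1) = 2(1 − Φ(1.3868)) ≈ 0.1655.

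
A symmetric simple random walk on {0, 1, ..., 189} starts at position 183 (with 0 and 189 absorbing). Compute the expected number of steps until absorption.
E[τ | X_0 = 183] = 1098

Let v_k = E[τ | X_0 = k]. Boundary: v_0 = v_189 = 0. Recurrence: v_k = 1 + (v_{k-1} + v_{k+1})/2 for 1 ≤ k ≤ 188. The particular solution to v_k − (v_{k-1} + v_{k+1})/2 = 1 is v_k = −k^2. Adding homogeneous solution A + B k and matching boundaries gives v_k = k (189 − k). Substituting k = 183: v_183 = 183 · 6 = 1098.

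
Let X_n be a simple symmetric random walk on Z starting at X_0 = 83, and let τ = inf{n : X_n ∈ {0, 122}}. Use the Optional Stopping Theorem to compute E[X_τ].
E[X_τ] = 83

X_n is a martingale and τ is a bounded-mean stopping time (indeed τ is finite a.s. with bounded expectation since the walk is in a bounded region). By the OST, E[X_τ] = E[X_0] = 83. Equivalently: E[X_τ] = 122 · P(hit 122 first) + 0 · P(hit 0 first) = 122 · (83/122) = 83.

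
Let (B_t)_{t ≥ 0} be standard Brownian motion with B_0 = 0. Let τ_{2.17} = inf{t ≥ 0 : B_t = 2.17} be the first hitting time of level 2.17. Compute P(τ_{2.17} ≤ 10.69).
P(τ_{2.17} ≤ 10.69) = 2(1 − Φ(2.17/√10.69)) = 2(1 − Φ(0.6637)) ≈ 0.5069

By the reflection principle for standard BM, P(τ_b ≤ t) = 2 · P(B_t ≥ b). Since B_t ~ N(0, t), P(B_t ≥ 2.17) = 1 − Φ(2.17/√t) = 1 − Φ(2.17/√10.69) = 1 − Φ(0.6637) ≈ 0.25344. Doubling: P(τ_{2.17} ≤ 10.69) ≈ 2 · 0.25344 = 0.50688 ≈ 0.5069.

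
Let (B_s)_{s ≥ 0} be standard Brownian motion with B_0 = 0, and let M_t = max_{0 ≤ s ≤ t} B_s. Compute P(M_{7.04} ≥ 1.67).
P(M_{7.04} ≥ 1.67) = 2·P(B_{7.04} ≥ 1.67) = 2(1 − Φ(1.67/√7.04)) ≈ 0.5291

By the reflection principle for Brownian motion, P(M_t ≥ a) = 2 · P(B_t ≥ a) for a ≥ 0. Since B_t ~ N(0, t), P(B_t ≥ 1.67) = 1 − Φ(1.67/√t) = 1 − Φ(1.67/√7.04) = 1 − Φ(0.6294). So
  P(M_{7.04} ≥ 1.67) = 2(1 − Φ(0.6294)) ≈ 0.5291.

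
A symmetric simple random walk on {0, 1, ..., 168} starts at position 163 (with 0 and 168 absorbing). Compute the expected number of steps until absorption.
E[τ | X_0 = 163] = 815

Let v_k = E[τ | X_0 = k]. Boundary: v_0 = v_168 = 0. Recurrence: v_k = 1 + (v_{k-1} + v_{k+1})/2 for 1 ≤ k ≤ 167. The particular solution to v_k − (v_{k-1} + v_{k+1})/2 = 1 is v_k = −k^2. Adding homogeneous solution A + B k and matching boundaries gives v_k = k (168 − k). Substituting k = 163: v_163 = 163 · 5 = 815.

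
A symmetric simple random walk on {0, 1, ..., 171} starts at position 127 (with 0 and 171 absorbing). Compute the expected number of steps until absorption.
E[τ | X_0 = 127] = 5588

Let v_k = E[τ | X_0 = k]. Boundary: v_0 = v_171 = 0. Recurrence: v_k = 1 + (v_{k-1} + v_{k+1})/2 for 1 ≤ k ≤ 170. The particular solution to v_k − (v_{k-1} + v_{k+1})/2 = 1 is v_k = −k^2. Adding homogeneous solution A + B k and matching boundaries gives v_k = k (171 − k). Substituting k = 127: v_127 = 127 · 44 = 5588.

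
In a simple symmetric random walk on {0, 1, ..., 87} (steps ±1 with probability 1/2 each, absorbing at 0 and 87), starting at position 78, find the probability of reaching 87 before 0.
P(hit 87 before 0) = 78/87 = 26/29

Let u_k = P(hit 87 before 0 | start at k). Then u_0 = 0, u_87 = 1, and u_k = u_{k-1}/2 + u_{k+1}/2 for 1 ≤ k ≤ 86. This harmonic recurrence is solved by u_k = k/87, giving u_78 = 78/87 = 26/29.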